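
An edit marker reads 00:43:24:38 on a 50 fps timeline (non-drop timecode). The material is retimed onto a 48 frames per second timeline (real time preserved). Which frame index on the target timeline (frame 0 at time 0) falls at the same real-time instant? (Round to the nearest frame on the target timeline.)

Source frame index: (0×3600 + 43×60 + 24) × 50 + 38 = 130238.
Real time: 130238 / (50) = 65119/25 s.
Target frame: (65119/25) × (48) = 3125712/25 ≈ 125028.480 → 125028.

frame 125028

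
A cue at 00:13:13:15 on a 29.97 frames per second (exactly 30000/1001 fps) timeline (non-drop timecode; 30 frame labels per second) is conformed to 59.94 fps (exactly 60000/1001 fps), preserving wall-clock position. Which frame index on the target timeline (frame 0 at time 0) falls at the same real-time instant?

frame 47610

Source frame index: (0×3600 + 13×60 + 13) × 30 + 15 = 23805.
Real time: 23805 / (30000/1001) = 1588587/2000 s.
Target frame: (1588587/2000) × (60000/1001) = 47610.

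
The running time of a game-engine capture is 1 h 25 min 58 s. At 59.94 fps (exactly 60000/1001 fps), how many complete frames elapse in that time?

309170 frames

1 h 25 min 58 s = 5158 s.
Frames = 5158 × 60000/1001 = 309480000/1001 ≈ 309170.8292.
Complete frames: 309170.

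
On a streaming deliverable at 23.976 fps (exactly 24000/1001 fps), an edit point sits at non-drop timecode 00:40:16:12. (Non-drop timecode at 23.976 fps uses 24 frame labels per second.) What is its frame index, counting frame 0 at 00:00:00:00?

57996

Total seconds to the label: (0 × 3600 + 40 × 60 + 16) = 2416.
Frame index = 2416 × 24 + 12 = 57996.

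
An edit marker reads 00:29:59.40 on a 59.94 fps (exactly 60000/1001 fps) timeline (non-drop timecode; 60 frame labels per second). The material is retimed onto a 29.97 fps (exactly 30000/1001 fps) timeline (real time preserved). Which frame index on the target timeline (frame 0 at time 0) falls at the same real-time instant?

frame 53990

Source frame index: (0×3600 + 29×60 + 59) × 60 + 40 = 107980.
Real time: 107980 / (60000/1001) = 5404399/3000 s.
Target frame: (5404399/3000) × (30000/1001) = 53990.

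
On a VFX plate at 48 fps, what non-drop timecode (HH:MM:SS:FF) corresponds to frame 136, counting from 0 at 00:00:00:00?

00:00:02:40

136 ÷ 48 = 2 full seconds, remainder 40 frames.
2 s = 0 h 0 min 2 s.
Timecode: 00:00:02:40.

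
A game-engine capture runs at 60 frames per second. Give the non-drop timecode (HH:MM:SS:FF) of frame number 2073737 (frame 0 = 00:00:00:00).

2073737 ÷ 60 = 34562 full seconds, remainder 17 frames.
34562 s = 9 h 36 min 2 s.
Timecode: 09:36:02:17.

09:36:02:17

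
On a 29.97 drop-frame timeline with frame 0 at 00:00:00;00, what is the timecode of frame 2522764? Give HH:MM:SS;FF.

23:22:56;08

Each 10-minute DF block holds 10 × 60 × 30 − 9 × 2 = 17982 frames. 2522764 ÷ 17982 → 140 full blocks, remainder 5284.
Within the partial block the first minute is 1800 frames and each further minute 1798, so 2 further minute boundaries passed. Total skipped labels = 18 × 140 + 2 × 2 = 2524.
Non-drop label index = 2522764 + 2524 = 2525288; at 30 labels/s that is 23:22:56:08, i.e. DF 23:22:56;08.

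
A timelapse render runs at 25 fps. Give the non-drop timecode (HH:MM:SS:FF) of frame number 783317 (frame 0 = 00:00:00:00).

783317 ÷ 25 = 31332 full seconds, remainder 17 frames.
31332 s = 8 h 42 min 12 s.
Timecode: 08:42:12:17.

08:42:12:17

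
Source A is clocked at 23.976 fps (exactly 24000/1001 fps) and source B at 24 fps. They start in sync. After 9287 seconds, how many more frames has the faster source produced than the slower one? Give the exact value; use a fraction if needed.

222888/1001 frames

A emits 24000/1001 × 9287 = 222888000/1001 frames; B emits 24 × 9287 = 222888.
Difference = 222888/1001 frames (≈ 222.6653); B is ahead of A.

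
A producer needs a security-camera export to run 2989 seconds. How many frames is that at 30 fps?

89670 frames

Frames = 2989 × 30 = 89670.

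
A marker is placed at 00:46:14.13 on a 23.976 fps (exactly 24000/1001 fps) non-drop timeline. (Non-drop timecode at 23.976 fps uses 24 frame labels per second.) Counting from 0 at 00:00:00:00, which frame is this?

Total seconds to the label: (0 × 3600 + 46 × 60 + 14) = 2774.
Frame index = 2774 × 24 + 13 = 66589.

frame 66589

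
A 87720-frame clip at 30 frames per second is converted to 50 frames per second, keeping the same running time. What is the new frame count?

Target frames = source frames × (target rate / source rate) = 87720 × (50)/(30) = 87720 × 5/3 = 146200.

146200 frames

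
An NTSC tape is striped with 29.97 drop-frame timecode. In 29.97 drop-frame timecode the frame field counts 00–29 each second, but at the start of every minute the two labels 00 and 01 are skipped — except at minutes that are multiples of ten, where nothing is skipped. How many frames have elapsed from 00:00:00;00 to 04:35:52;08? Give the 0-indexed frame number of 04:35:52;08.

Complete 10-minute blocks: 27, each 17982 frames → 485514.
Remaining 5 whole minutes in the current block: 1800 + 4 × 1798 = 8992 frames.
Within the current minute: 52 × 30 + 8 − 2 = 1566 (labels ;00/;01 skipped at this minute). Total = 485514 + 8992 + 1566 = 496072.

496072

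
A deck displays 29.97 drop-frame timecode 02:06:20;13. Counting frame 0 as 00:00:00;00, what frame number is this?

Complete 10-minute blocks: 12, each 17982 frames → 215784.
Remaining 6 whole minutes in the current block: 1800 + 5 × 1798 = 10790 frames.
Within the current minute: 20 × 30 + 13 − 2 = 611 (labels ;00/;01 skipped at this minute). Total = 215784 + 10790 + 611 = 227185.

227185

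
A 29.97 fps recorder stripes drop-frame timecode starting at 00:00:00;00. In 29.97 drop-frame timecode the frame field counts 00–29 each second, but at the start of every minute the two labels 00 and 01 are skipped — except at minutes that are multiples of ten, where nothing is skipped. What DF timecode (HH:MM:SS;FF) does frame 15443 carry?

00:08:35;09

Each 10-minute DF block holds 10 × 60 × 30 − 9 × 2 = 17982 frames. 15443 ÷ 17982 → 0 full blocks, remainder 15443.
Within the partial block the first minute is 1800 frames and each further minute 1798, so 8 further minute boundaries passed. Total skipped labels = 18 × 0 + 2 × 8 = 16.
Non-drop label index = 15443 + 16 = 15459; at 30 labels/s that is 00:08:35:09, i.e. DF 00:08:35;09.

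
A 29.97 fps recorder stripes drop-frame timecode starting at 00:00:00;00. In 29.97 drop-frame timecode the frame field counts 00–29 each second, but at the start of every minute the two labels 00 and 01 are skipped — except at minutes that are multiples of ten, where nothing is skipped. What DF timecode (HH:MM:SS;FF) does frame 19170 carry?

00:10:39;18

Each 10-minute DF block holds 10 × 60 × 30 − 9 × 2 = 17982 frames. 19170 ÷ 17982 → 1 full block, remainder 1188.
Within the partial block the first minute is 1800 frames and each further minute 1798, so 0 further minute boundaries passed. Total skipped labels = 18 × 1 + 2 × 0 = 18.
Non-drop label index = 19170 + 18 = 19188; at 30 labels/s that is 00:10:39:18, i.e. DF 00:10:39;18.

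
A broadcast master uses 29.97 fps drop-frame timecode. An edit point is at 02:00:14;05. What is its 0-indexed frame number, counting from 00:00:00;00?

As if non-drop at 30 labels/s: (2 × 3600 + 0 × 60 + 14) × 30 + 5 = 216425.
Minute boundaries passed: 120; those not divisible by 10: 120 − 12 = 108; dropped labels = 2 × 108 = 216.
Actual frame index = 216425 − 216 = 216209.

216209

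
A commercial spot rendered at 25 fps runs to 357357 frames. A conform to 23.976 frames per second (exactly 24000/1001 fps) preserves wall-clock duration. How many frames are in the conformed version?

342720 frames

Target frames = source frames × (target rate / source rate) = 357357 × (24000/1001)/(25) = 357357 × 960/1001 = 342720.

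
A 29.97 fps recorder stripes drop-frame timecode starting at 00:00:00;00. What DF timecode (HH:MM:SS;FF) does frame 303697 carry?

Ten DF minutes hold 17982 frames, so frame 303697 lies in block 16 (frames 287712–305693) with 15985 frames into that block.
The block's first minute is 1800 frames and the rest 1798 each; 15985 frames reaches minute 8, so 16 × 18 + 8 × 2 = 304 labels have been skipped so far.
Adding those back, label number 303697 + 304 = 304001 at 30 labels/s is 10133 s + 11 f = 2 h 48 min 53 s frame 11, i.e. 02:48:53;11.

02:48:53;11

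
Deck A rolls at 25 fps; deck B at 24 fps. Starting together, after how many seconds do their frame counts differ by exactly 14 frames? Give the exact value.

14 seconds

The gap grows by |24 − 25| = 1 frame per second.
Time for a 14-frame gap: 14 ÷ (1) = 14 s.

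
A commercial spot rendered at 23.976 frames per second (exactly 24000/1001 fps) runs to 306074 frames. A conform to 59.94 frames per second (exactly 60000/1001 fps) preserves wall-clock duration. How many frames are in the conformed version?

Frames at target rate = 306074 × (60000/1001) / (24000/1001) = 765185.

765185 frames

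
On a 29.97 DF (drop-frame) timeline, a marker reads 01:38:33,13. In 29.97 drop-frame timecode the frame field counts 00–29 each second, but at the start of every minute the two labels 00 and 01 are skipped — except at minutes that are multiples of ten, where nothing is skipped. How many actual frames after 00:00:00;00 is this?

Complete 10-minute blocks: 9, each 17982 frames → 161838.
Remaining 8 whole minutes in the current block: 1800 + 7 × 1798 = 14386 frames.
Within the current minute: 33 × 30 + 13 − 2 = 1001 (labels ;00/;01 skipped at this minute). Total = 161838 + 14386 + 1001 = 177225.

177225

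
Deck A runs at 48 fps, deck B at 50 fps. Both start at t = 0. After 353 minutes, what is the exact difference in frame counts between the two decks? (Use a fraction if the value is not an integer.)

42360 frames

353 min = 21180 s.
A emits 48 × 21180 = 1016640 frames; B emits 50 × 21180 = 1059000.
Difference = 42360 frames; B is ahead of A.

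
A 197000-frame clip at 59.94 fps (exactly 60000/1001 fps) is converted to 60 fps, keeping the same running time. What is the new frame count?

Target frames = source frames × (target rate / source rate) = 197000 × (60)/(60000/1001) = 197000 × 1001/1000 = 197197.

197197 frames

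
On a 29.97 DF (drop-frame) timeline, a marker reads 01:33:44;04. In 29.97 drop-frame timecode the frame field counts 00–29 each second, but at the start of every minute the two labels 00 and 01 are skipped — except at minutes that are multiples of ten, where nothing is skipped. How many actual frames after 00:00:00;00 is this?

168556

As if non-drop at 30 labels/s: (1 × 3600 + 33 × 60 + 44) × 30 + 4 = 168724.
Minute boundaries passed: 93; those not divisible by 10: 93 − 9 = 84; dropped labels = 2 × 84 = 168.
Actual frame index = 168724 − 168 = 168556.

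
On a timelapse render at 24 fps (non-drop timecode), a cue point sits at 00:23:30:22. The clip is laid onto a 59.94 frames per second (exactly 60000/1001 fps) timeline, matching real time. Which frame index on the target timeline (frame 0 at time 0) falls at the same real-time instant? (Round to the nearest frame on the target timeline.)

Source frame index: (0×3600 + 23×60 + 30) × 24 + 22 = 33862.
Real time: 33862 / (24) = 16931/12 s.
Target frame: (16931/12) × (60000/1001) = 84655000/1001 ≈ 84570.430 → 84570.

frame 84570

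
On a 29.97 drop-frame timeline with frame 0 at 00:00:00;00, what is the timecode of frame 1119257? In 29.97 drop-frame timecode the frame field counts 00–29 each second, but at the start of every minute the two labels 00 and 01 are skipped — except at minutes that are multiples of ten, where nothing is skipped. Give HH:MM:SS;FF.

Ten DF minutes hold 17982 frames, so frame 1119257 lies in block 62 (frames 1114884–1132865) with 4373 frames into that block.
The block's first minute is 1800 frames and the rest 1798 each; 4373 frames reaches minute 2, so 62 × 18 + 2 × 2 = 1120 labels have been skipped so far.
Adding those back, label number 1119257 + 1120 = 1120377 at 30 labels/s is 37345 s + 27 f = 10 h 22 min 25 s frame 27, i.e. 10:22:25;27.

10:22:25;27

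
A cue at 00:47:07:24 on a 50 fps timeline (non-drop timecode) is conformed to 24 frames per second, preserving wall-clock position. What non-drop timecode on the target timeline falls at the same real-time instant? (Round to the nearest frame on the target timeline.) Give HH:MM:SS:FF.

00:47:07:12

Source frame index: (0×3600 + 47×60 + 7) × 50 + 24 = 141374.
Real time: 141374 / (50) = 70687/25 s.
Target frame: (70687/25) × (24) = 1696488/25 ≈ 67859.520 → 67860.
At 24 labels/s: frame 67860 → 00:47:07:12.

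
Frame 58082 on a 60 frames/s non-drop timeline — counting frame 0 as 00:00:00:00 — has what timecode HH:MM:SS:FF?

00:16:08:02

58082 ÷ 60 = 968 full seconds, remainder 2 frames.
968 s = 0 h 16 min 8 s.
Timecode: 00:16:08:02.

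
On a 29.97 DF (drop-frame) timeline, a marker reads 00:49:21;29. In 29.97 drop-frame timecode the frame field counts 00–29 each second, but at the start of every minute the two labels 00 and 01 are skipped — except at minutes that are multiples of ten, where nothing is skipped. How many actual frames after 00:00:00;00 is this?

88769

Complete 10-minute blocks: 4, each 17982 frames → 71928.
Remaining 9 whole minutes in the current block: 1800 + 8 × 1798 = 16184 frames.
Within the current minute: 21 × 30 + 29 − 2 = 657 (labels ;00/;01 skipped at this minute). Total = 71928 + 16184 + 657 = 88769.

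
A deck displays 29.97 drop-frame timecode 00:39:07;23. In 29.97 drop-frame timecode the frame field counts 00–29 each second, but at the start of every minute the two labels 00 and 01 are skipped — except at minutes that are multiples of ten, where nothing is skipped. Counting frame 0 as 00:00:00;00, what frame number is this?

70361

As if non-drop at 30 labels/s: (0 × 3600 + 39 × 60 + 7) × 30 + 23 = 70433.
Minute boundaries passed: 39; those not divisible by 10: 39 − 3 = 36; dropped labels = 2 × 36 = 72.
Actual frame index = 70433 − 72 = 70361.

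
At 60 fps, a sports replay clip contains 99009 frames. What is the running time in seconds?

Running time = 99009 / (60) = 1650.15 s.

1650.15 seconds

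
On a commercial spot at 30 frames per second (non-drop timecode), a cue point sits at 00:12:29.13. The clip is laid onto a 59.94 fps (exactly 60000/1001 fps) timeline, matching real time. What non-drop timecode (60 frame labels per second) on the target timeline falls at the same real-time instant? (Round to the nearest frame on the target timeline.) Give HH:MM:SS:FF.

Source frame index: (0×3600 + 12×60 + 29) × 30 + 13 = 22483.
Real time: 22483 / (30) = 22483/30 s.
Target frame: (22483/30) × (60000/1001) = 44966000/1001 ≈ 44921.079 → 44921.
At 60 labels/s: frame 44921 → 00:12:28:41.

00:12:28:41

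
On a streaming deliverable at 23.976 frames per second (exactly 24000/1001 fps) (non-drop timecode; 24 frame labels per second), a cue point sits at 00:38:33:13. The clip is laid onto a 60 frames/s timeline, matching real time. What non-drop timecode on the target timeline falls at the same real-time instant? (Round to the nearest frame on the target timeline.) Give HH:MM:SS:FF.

Source frame index: (0×3600 + 38×60 + 33) × 24 + 13 = 55525.
Real time: 55525 / (24000/1001) = 2223221/960 s.
Target frame: (2223221/960) × (60) = 2223221/16 ≈ 138951.312 → 138951.
At 60 labels/s: frame 138951 → 00:38:35:51.

00:38:35:51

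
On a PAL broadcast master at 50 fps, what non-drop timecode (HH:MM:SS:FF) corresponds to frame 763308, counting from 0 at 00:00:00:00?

763308 ÷ 50 = 15266 full seconds, remainder 8 frames.
15266 s = 4 h 14 min 26 s.
Timecode: 04:14:26:08.

04:14:26:08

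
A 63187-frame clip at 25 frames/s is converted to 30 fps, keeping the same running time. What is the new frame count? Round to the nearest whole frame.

75824 frames

Frames at target rate = 63187 × (30) / (25) = 379122/5 ≈ 75824.400.
Nearest whole frame: 75824.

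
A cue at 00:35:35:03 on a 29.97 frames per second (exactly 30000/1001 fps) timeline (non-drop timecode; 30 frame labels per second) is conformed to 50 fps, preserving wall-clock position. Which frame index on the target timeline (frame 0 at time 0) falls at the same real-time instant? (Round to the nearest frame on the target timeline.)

Source frame index: (0×3600 + 35×60 + 35) × 30 + 3 = 64053.
Real time: 64053 / (30000/1001) = 21372351/10000 s.
Target frame: (21372351/10000) × (50) = 21372351/200 ≈ 106861.755 → 106862.

frame 106862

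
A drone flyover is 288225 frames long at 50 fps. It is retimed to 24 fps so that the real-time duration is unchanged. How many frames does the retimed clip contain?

Target frames = source frames × (target rate / source rate) = 288225 × (24)/(50) = 288225 × 12/25 = 138348.

138348 frames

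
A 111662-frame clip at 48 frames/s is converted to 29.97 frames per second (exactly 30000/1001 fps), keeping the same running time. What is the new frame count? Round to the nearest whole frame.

Frames at target rate = 111662 × (30000/1001) / (48) = 69788750/1001 ≈ 69719.031.
Nearest whole frame: 69719.

69719 frames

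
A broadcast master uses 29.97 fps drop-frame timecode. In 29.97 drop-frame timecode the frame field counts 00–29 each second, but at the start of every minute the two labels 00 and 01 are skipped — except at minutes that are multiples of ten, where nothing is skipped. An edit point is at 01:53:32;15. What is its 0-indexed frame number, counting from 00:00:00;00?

204171

As if non-drop at 30 labels/s: (1 × 3600 + 53 × 60 + 32) × 30 + 15 = 204375.
Minute boundaries passed: 113; those not divisible by 10: 113 − 11 = 102; dropped labels = 2 × 102 = 204.
Actual frame index = 204375 − 204 = 204171.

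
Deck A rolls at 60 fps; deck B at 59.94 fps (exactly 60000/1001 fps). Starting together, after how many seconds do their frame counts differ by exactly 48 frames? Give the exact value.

800.8 seconds

The gap grows by |60000/1001 − 60| = 60/1001 frames per second.
Time for a 48-frame gap: 48 ÷ (60/1001) = 800.8 s.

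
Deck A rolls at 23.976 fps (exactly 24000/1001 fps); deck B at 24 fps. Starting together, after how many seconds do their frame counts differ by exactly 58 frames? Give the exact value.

The gap grows by |24 − 24000/1001| = 24/1001 frames per second.
Time for a 58-frame gap: 58 ÷ (24/1001) = 29029/12 s.

29029/12 seconds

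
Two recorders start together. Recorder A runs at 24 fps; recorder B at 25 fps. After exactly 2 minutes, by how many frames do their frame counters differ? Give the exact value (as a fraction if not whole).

120 frames

2 min = 120 s.
A emits 24 × 120 = 2880 frames; B emits 25 × 120 = 3000.
Difference = 120 frames; B is ahead of A.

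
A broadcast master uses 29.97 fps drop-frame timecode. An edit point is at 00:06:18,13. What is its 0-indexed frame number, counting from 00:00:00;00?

11341

As if non-drop at 30 labels/s: (0 × 3600 + 6 × 60 + 18) × 30 + 13 = 11353.
Minute boundaries passed: 6; those not divisible by 10: 6 − 0 = 6; dropped labels = 2 × 6 = 12.
Actual frame index = 11353 − 12 = 11341.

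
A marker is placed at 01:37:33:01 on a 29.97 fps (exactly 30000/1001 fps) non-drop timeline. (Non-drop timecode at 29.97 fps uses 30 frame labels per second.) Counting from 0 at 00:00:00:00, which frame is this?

Total seconds to the label: (1 × 3600 + 37 × 60 + 33) = 5853.
Frame index = 5853 × 30 + 1 = 175591.

175591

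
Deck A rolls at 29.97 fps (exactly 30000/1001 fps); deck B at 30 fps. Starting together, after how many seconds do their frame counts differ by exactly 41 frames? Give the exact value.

41041/30 seconds

The gap grows by |30 − 30000/1001| = 30/1001 frames per second.
Time for a 41-frame gap: 41 ÷ (30/1001) = 41041/30 s.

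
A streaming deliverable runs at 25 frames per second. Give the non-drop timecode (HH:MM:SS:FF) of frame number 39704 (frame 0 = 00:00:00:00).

39704 ÷ 25 = 1588 full seconds, remainder 4 frames.
1588 s = 0 h 26 min 28 s.
Timecode: 00:26:28:04.

00:26:28:04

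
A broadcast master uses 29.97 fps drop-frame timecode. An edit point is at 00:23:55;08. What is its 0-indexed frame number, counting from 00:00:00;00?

Complete 10-minute blocks: 2, each 17982 frames → 35964.
Remaining 3 whole minutes in the current block: 1800 + 2 × 1798 = 5396 frames.
Within the current minute: 55 × 30 + 8 − 2 = 1656 (labels ;00/;01 skipped at this minute). Total = 35964 + 5396 + 1656 = 43016.

43016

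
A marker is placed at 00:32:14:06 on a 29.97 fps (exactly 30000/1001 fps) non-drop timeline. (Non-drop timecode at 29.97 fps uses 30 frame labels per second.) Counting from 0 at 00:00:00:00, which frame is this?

58026

Total seconds to the label: (0 × 3600 + 32 × 60 + 14) = 1934.
Frame index = 1934 × 30 + 6 = 58026.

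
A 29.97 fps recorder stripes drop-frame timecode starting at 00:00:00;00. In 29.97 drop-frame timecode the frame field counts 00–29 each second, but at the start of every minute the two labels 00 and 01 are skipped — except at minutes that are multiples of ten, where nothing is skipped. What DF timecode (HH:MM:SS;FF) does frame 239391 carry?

Each 10-minute DF block holds 10 × 60 × 30 − 9 × 2 = 17982 frames. 239391 ÷ 17982 → 13 full blocks, remainder 5625.
Within the partial block the first minute is 1800 frames and each further minute 1798, so 3 further minute boundaries passed. Total skipped labels = 18 × 13 + 2 × 3 = 240.
Non-drop label index = 239391 + 240 = 239631; at 30 labels/s that is 02:13:07:21, i.e. DF 02:13:07;21.

02:13:07;21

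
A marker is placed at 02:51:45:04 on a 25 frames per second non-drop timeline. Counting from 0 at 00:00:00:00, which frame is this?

Total seconds to the label: (2 × 3600 + 51 × 60 + 45) = 10305.
Frame index = 10305 × 25 + 4 = 257629.

frame 257629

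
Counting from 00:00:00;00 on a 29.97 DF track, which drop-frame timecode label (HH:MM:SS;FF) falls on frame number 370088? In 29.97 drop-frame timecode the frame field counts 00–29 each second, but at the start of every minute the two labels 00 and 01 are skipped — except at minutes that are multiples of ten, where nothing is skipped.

Each 10-minute DF block holds 10 × 60 × 30 − 9 × 2 = 17982 frames. 370088 ÷ 17982 → 20 full blocks, remainder 10448.
Within the partial block the first minute is 1800 frames and each further minute 1798, so 5 further minute boundaries passed. Total skipped labels = 18 × 20 + 2 × 5 = 370.
Non-drop label index = 370088 + 370 = 370458; at 30 labels/s that is 03:25:48:18, i.e. DF 03:25:48;18.

03:25:48;18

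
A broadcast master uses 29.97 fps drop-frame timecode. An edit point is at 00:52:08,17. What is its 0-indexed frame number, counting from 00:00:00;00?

Complete 10-minute blocks: 5, each 17982 frames → 89910.
Remaining 2 whole minutes in the current block: 1800 + 1 × 1798 = 3598 frames.
Within the current minute: 8 × 30 + 17 − 2 = 255 (labels ;00/;01 skipped at this minute). Total = 89910 + 3598 + 255 = 93763.

93763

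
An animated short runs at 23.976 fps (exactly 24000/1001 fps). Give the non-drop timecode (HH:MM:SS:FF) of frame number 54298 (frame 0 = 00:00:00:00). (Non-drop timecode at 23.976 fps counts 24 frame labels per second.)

54298 ÷ 24 = 2262 full seconds, remainder 10 frames.
2262 s = 0 h 37 min 42 s.
Timecode: 00:37:42:10.

00:37:42:10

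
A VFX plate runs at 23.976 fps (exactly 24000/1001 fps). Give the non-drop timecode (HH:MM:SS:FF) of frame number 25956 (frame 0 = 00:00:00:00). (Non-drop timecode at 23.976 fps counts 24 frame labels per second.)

25956 ÷ 24 = 1081 full seconds, remainder 12 frames.
1081 s = 0 h 18 min 1 s.
Timecode: 00:18:01:12.

00:18:01:12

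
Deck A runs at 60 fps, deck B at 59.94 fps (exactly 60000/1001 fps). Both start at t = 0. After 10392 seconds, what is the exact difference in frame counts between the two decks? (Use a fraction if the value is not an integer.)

A emits 60 × 10392 = 623520 frames; B emits 60000/1001 × 10392 = 623520000/1001.
Difference = 623520/1001 frames (≈ 622.8971); B is behind A.

623520/1001 frames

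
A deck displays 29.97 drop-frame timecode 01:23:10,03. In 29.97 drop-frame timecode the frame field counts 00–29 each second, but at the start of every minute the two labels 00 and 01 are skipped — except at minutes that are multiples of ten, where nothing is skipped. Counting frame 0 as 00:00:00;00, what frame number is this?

As if non-drop at 30 labels/s: (1 × 3600 + 23 × 60 + 10) × 30 + 3 = 149703.
Minute boundaries passed: 83; those not divisible by 10: 83 − 8 = 75; dropped labels = 2 × 75 = 150.
Actual frame index = 149703 − 150 = 149553.

149553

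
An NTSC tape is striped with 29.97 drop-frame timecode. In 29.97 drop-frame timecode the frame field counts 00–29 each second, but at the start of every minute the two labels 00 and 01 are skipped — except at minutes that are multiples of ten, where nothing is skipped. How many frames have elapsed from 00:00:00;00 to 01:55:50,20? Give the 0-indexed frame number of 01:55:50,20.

208312

Complete 10-minute blocks: 11, each 17982 frames → 197802.
Remaining 5 whole minutes in the current block: 1800 + 4 × 1798 = 8992 frames.
Within the current minute: 50 × 30 + 20 − 2 = 1518 (labels ;00/;01 skipped at this minute). Total = 197802 + 8992 + 1518 = 208312.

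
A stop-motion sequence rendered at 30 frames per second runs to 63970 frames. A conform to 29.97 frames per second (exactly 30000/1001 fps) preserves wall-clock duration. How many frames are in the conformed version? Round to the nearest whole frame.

63906 frames

Frames at target rate = 63970 × (30000/1001) / (30) = 63970000/1001 ≈ 63906.094.
Nearest whole frame: 63906.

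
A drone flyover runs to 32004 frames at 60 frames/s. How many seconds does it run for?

533.4 seconds

Running time = 32004 / (60) = 533.4 s.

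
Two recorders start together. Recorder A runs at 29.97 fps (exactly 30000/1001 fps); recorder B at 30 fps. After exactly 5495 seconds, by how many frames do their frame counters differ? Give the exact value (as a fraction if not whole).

23550/143 frames

A emits 30000/1001 × 5495 = 23550000/143 frames; B emits 30 × 5495 = 164850.
Difference = 23550/143 frames (≈ 164.6853); B is ahead of A.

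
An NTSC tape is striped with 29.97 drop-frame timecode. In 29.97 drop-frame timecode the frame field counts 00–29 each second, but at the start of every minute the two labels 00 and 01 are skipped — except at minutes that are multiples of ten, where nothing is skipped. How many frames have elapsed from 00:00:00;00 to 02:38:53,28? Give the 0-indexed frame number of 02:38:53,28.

285732

Complete 10-minute blocks: 15, each 17982 frames → 269730.
Remaining 8 whole minutes in the current block: 1800 + 7 × 1798 = 14386 frames.
Within the current minute: 53 × 30 + 28 − 2 = 1616 (labels ;00/;01 skipped at this minute). Total = 269730 + 14386 + 1616 = 285732.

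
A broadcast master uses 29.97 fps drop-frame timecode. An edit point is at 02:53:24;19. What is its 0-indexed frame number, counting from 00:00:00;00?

Complete 10-minute blocks: 17, each 17982 frames → 305694.
Remaining 3 whole minutes in the current block: 1800 + 2 × 1798 = 5396 frames.
Within the current minute: 24 × 30 + 19 − 2 = 737 (labels ;00/;01 skipped at this minute). Total = 305694 + 5396 + 737 = 311827.

311827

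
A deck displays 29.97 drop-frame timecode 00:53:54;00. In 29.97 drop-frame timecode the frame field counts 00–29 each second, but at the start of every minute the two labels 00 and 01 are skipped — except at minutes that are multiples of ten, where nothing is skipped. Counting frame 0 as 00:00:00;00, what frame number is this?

As if non-drop at 30 labels/s: (0 × 3600 + 53 × 60 + 54) × 30 + 0 = 97020.
Minute boundaries passed: 53; those not divisible by 10: 53 − 5 = 48; dropped labels = 2 × 48 = 96.
Actual frame index = 97020 − 96 = 96924.

96924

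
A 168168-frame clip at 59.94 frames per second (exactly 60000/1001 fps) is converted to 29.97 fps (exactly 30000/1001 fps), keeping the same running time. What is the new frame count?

Target frames = source frames × (target rate / source rate) = 168168 × (30000/1001)/(60000/1001) = 168168 × 1/2 = 84084.

84084 frames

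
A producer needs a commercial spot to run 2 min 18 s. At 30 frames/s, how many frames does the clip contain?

4140 frames

2 min 18 s = 138 s.
Frames = 138 × 30 = 4140.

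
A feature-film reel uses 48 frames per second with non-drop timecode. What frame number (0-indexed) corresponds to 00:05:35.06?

frame 16086

Total seconds to the label: (0 × 3600 + 5 × 60 + 35) = 335.
Frame index = 335 × 48 + 6 = 16086.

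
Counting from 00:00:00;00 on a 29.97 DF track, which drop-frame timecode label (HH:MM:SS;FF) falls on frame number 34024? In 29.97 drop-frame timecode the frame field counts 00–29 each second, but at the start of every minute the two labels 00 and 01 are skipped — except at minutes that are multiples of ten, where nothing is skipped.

00:18:55;08

Each 10-minute DF block holds 10 × 60 × 30 − 9 × 2 = 17982 frames. 34024 ÷ 17982 → 1 full block, remainder 16042.
Within the partial block the first minute is 1800 frames and each further minute 1798, so 8 further minute boundaries passed. Total skipped labels = 18 × 1 + 2 × 8 = 34.
Non-drop label index = 34024 + 34 = 34058; at 30 labels/s that is 00:18:55:08, i.e. DF 00:18:55;08.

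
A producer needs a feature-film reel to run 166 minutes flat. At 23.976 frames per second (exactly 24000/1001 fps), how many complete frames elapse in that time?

166 min = 9960 s.
Frames = 9960 × 24000/1001 = 239040000/1001 ≈ 238801.1988.
Complete frames: 238801.

238801 frames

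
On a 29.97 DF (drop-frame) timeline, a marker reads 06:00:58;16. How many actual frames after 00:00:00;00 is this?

649108

Complete 10-minute blocks: 36, each 17982 frames → 647352.
Remaining 0 whole minutes in the current block: 0 frames.
Within the current minute: 58 × 30 + 16 = 1756. Total = 647352 + 0 + 1756 = 649108.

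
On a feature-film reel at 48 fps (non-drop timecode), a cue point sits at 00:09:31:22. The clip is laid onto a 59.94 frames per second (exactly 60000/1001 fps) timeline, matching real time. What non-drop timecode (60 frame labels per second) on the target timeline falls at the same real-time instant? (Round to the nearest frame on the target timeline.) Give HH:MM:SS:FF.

00:09:30:53

Source frame index: (0×3600 + 9×60 + 31) × 48 + 22 = 27430.
Real time: 27430 / (48) = 13715/24 s.
Target frame: (13715/24) × (60000/1001) = 2637500/77 ≈ 34253.247 → 34253.
At 60 labels/s: frame 34253 → 00:09:30:53.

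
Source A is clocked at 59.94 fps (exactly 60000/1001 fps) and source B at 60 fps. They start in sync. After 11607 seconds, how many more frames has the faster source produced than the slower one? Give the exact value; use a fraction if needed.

A emits 60000/1001 × 11607 = 696420000/1001 frames; B emits 60 × 11607 = 696420.
Difference = 696420/1001 frames (≈ 695.7243); B is ahead of A.

696420/1001 frames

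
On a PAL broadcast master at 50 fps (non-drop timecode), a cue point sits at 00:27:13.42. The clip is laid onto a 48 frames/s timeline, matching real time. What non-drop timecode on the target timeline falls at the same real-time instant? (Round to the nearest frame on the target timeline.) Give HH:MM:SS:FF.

00:27:13:40

Source frame index: (0×3600 + 27×60 + 13) × 50 + 42 = 81692.
Real time: 81692 / (50) = 40846/25 s.
Target frame: (40846/25) × (48) = 1960608/25 ≈ 78424.320 → 78424.
At 48 labels/s: frame 78424 → 00:27:13:40.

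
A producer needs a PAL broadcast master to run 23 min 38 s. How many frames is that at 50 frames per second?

23 min 38 s = 1418 s.
Frames = 1418 × 50 = 70900.

70900 frames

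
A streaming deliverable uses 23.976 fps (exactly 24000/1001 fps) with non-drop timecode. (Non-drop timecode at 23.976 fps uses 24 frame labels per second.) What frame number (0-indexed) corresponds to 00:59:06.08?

Total seconds to the label: (0 × 3600 + 59 × 60 + 6) = 3546.
Frame index = 3546 × 24 + 8 = 85112.

frame 85112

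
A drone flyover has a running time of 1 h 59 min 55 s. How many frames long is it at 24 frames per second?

1 h 59 min 55 s = 7195 s.
Frames = 7195 × 24 = 172680.

172680 frames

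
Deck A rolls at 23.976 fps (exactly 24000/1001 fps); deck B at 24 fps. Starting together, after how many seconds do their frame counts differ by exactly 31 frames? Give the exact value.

The gap grows by |24 − 24000/1001| = 24/1001 frames per second.
Time for a 31-frame gap: 31 ÷ (24/1001) = 31031/24 s.

31031/24 seconds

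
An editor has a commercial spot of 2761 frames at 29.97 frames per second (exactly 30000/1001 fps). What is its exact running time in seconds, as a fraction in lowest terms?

2763761/30000 seconds

Running time = 2761 ÷ (30000/1001) = 2761 × 1001/30000 = 2763761/30000 s.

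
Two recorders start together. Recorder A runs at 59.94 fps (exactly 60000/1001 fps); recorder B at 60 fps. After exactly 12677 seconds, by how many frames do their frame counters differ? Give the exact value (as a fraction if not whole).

108660/143 frames

A emits 60000/1001 × 12677 = 108660000/143 frames; B emits 60 × 12677 = 760620.
Difference = 108660/143 frames (≈ 759.8601); B is ahead of A.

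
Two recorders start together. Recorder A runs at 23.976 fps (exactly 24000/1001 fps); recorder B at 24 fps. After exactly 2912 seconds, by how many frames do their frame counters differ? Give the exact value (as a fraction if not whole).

768/11 frames

A emits 24000/1001 × 2912 = 768000/11 frames; B emits 24 × 2912 = 69888.
Difference = 768/11 frames (≈ 69.8182); B is ahead of A.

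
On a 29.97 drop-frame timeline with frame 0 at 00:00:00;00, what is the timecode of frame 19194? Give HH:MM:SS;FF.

Each 10-minute DF block holds 10 × 60 × 30 − 9 × 2 = 17982 frames. 19194 ÷ 17982 → 1 full block, remainder 1212.
Within the partial block the first minute is 1800 frames and each further minute 1798, so 0 further minute boundaries passed. Total skipped labels = 18 × 1 + 2 × 0 = 18.
Non-drop label index = 19194 + 18 = 19212; at 30 labels/s that is 00:10:40:12, i.e. DF 00:10:40;12.

00:10:40;12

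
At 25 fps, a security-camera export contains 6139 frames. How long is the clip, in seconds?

245.56 seconds

Running time = 6139 / (25) = 245.56 s.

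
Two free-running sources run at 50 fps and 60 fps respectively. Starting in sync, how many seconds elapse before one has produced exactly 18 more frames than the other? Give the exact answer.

1.8 seconds

The gap grows by |60 − 50| = 10 frames per second.
Time for a 18-frame gap: 18 ÷ (10) = 1.8 s.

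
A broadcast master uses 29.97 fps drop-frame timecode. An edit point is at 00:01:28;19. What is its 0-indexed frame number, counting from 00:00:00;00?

Complete 10-minute blocks: 0, each 17982 frames → 0.
Remaining 1 whole minute in the current block: 1800 + 0 × 1798 = 1800 frames.
Within the current minute: 28 × 30 + 19 − 2 = 857 (labels ;00/;01 skipped at this minute). Total = 0 + 1800 + 857 = 2657.

2657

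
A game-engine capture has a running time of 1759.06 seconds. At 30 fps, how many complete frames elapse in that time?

Frames = 1759.06 × 30 = 263859/5 ≈ 52771.8000.
Complete frames: 52771.

52771 frames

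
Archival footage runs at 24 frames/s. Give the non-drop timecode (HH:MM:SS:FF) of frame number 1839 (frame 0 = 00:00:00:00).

00:01:16:15

1839 ÷ 24 = 76 full seconds, remainder 15 frames.
76 s = 0 h 1 min 16 s.
Timecode: 00:01:16:15.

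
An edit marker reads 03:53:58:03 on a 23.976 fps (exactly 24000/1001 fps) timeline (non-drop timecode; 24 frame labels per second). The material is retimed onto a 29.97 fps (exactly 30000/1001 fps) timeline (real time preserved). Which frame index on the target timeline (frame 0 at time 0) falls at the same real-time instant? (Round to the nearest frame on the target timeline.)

frame 421144

Source frame index: (3×3600 + 53×60 + 58) × 24 + 3 = 336915.
Real time: 336915 / (24000/1001) = 22483461/1600 s.
Target frame: (22483461/1600) × (30000/1001) = 1684575/4 ≈ 421143.750 → 421144.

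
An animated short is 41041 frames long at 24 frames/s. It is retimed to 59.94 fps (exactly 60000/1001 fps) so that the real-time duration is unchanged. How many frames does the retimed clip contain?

Target frames = source frames × (target rate / source rate) = 41041 × (60000/1001)/(24) = 41041 × 2500/1001 = 102500.

102500 frames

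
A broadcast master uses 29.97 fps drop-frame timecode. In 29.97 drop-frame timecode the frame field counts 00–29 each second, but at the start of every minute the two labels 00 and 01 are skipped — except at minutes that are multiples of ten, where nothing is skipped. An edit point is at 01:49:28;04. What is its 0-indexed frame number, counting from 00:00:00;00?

196846

As if non-drop at 30 labels/s: (1 × 3600 + 49 × 60 + 28) × 30 + 4 = 197044.
Minute boundaries passed: 109; those not divisible by 10: 109 − 10 = 99; dropped labels = 2 × 99 = 198.
Actual frame index = 197044 − 198 = 196846.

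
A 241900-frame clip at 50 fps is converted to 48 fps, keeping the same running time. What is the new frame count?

232224 frames

Target frames = source frames × (target rate / source rate) = 241900 × (48)/(50) = 241900 × 24/25 = 232224.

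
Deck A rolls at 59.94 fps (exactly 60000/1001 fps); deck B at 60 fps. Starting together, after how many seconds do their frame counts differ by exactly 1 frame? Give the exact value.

1001/60 seconds

The gap grows by |60 − 60000/1001| = 60/1001 frames per second.
Time for a 1-frame gap: 1 ÷ (60/1001) = 1001/60 s.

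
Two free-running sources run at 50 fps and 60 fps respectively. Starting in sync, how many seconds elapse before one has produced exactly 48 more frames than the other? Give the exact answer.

The gap grows by |60 − 50| = 10 frames per second.
Time for a 48-frame gap: 48 ÷ (10) = 4.8 s.

4.8 seconds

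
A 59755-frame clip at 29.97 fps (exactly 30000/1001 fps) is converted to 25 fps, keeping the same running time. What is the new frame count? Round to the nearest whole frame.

49846 frames

Frames at target rate = 59755 × (25) / (30000/1001) = 11962951/240 ≈ 49845.629.
Nearest whole frame: 49846.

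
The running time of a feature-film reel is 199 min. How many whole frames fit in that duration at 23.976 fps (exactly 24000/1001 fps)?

286273 frames

199 min = 11940 s.
Frames = 11940 × 24000/1001 = 286560000/1001 ≈ 286273.7263.
Complete frames: 286273.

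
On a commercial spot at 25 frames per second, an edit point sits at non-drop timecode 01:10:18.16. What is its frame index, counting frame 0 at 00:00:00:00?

105466

Total seconds to the label: (1 × 3600 + 10 × 60 + 18) = 4218.
Frame index = 4218 × 25 + 16 = 105466.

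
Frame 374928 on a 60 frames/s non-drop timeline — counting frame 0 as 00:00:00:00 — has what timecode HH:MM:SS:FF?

01:44:08:48

374928 ÷ 60 = 6248 full seconds, remainder 48 frames.
6248 s = 1 h 44 min 8 s.
Timecode: 01:44:08:48.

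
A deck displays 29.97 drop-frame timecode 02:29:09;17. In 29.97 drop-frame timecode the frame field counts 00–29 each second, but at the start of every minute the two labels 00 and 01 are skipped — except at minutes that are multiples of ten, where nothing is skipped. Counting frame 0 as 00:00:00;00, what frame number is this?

268217

As if non-drop at 30 labels/s: (2 × 3600 + 29 × 60 + 9) × 30 + 17 = 268487.
Minute boundaries passed: 149; those not divisible by 10: 149 − 14 = 135; dropped labels = 2 × 135 = 270.
Actual frame index = 268487 − 270 = 268217.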